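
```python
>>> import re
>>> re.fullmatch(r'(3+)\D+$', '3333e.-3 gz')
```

This matches one or more of a literal '3' (captured); then one or more of a non-digit; then anchored at the end.
For `fullmatch`, every character of the input must be accounted for by the pattern.
Here there's no way to consume every character, so the call returns None.

None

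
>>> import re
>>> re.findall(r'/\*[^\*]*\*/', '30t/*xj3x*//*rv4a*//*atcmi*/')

['/*xj3x*/', '/*rv4a*/', '/*atcmi*/']

Walking the string: at [3:11] → '/*xj3x*/'; at [11:19] → '/*rv4a*/'; at [19:28] → '/*atcmi*/'.
Since nothing is captured, `findall` lists the 3 matched substrings directly.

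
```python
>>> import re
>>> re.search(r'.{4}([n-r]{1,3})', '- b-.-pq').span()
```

The pattern matches exactly 4 of any character; then 1 to 3 of a character in [n-r] (captured).
`re.search` scans for the first position where the pattern succeeds.
The match spans [2:8] → 'b-.-pq'.
Captured: group 1 = 'pq'.

(2, 8)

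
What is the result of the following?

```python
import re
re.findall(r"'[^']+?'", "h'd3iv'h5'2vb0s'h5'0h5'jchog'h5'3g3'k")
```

["'d3iv'", "'2vb0s'", "'0h5'", "'h5'"]

Walking the string: at [1:7] → "'d3iv'"; at [9:16] → "'2vb0s'"; at [18:23] → "'0h5'"; at [28:32] → "'h5'".
With no groups in the pattern, `findall` gives back each whole match — 4 here.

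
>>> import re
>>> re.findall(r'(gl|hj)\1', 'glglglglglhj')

After group 1 captures some text, `\1` only succeeds where that same text appears again.
One capturing group, so `findall` returns just the captured substring from each match — 2 in all.

['gl', 'gl']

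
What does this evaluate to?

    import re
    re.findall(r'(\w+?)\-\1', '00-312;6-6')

The backreference `\1` re-matches whatever the first group consumed, character for character.
One capturing group, so `findall` returns just the captured substring from the one match — 1 in all.

['6']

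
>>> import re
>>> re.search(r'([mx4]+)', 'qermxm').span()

(3, 6)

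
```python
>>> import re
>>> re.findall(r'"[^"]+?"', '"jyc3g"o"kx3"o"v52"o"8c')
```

['"jyc3g"', '"kx3"', '"v52"']

Walking the string: at [0:7] → '"jyc3g"'; at [8:13] → '"kx3"'; at [14:19] → '"v52"'.
`findall` yields the raw match text (3 of them) because the pattern has no groups.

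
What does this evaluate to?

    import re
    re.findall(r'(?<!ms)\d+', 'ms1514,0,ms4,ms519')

A negative assertion filters positions out without eating any characters.
Walking the string: at [3:6] → '514'; at [7:8] → '0'; at [16:18] → '19'.
Since nothing is captured, `findall` lists the 3 matched substrings directly.

['514', '0', '19']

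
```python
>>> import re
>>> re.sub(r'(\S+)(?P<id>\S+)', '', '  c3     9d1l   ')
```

The pattern matches one or more of a non-whitespace character (captured); then one or more of a non-whitespace character (captured as 'id').
`sub` substitutes '' at each match site.

'          '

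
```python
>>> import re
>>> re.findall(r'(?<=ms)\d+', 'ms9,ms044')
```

['9', '044']

The lookaround is zero-width — it requires the adjacent text to match without consuming it, so the asserted text isn't part of the match.
`findall` yields the raw match text (2 of them) because the pattern has no groups.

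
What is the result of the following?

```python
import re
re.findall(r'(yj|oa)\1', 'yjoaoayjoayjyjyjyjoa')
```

After group 1 captures some text, `\1` only succeeds where that same text appears again.
One capturing group, so `findall` returns just the captured substring from each match — 3 in all.

['oa', 'yj', 'yj']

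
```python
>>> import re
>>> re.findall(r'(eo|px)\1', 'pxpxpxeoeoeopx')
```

['px', 'eo']

After group 1 captures some text, `\1` only succeeds where that same text appears again.
One capturing group, so `findall` returns just the captured substring from each match — 2 in all.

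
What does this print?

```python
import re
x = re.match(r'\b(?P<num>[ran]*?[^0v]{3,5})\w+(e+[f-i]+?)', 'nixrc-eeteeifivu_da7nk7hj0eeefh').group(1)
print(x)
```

nixrc-

The match spans [0:30] → 'nixrc-eeteeifivu_da7nk7hj0eeef'.
Captured: group 1 = 'nixrc-', group 2 = 'ef'.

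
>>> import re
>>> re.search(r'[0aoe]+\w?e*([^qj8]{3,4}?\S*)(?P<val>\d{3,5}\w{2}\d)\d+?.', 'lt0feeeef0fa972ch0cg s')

Here no position works, so the call returns None.

None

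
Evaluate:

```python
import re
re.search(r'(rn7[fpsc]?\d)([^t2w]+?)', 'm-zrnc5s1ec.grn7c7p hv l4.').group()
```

'rn7c7p'

Because the quantifier is non-greedy, it stops expanding at the earliest point where the rest of the pattern can succeed.
The match spans [13:19] → 'rn7c7p'.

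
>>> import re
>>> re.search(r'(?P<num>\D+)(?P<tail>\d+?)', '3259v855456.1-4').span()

(4, 6)

Pattern: one or more of a non-digit (captured as 'num'); then one or more of a digit (lazy) (captured as 'tail').
Because the quantifier is non-greedy, it stops expanding at the earliest point where the rest of the pattern can succeed.
`re.search` tries every starting position until one works.
The match spans [4:6] → 'v8'.
Captured: group 1 = 'v', group 2 = '8'.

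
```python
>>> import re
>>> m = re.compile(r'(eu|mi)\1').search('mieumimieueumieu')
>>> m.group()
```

The backreference `\1` re-matches whatever the first group consumed, character for character.
The match spans [4:8] → 'mimi'.

'mimi'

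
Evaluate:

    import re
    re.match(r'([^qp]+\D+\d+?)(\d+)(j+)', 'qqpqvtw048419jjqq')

None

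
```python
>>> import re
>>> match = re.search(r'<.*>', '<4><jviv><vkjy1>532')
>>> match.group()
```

The match spans [0:16] → '<4><jviv><vkjy1>'.

'<4><jviv><vkjy1>'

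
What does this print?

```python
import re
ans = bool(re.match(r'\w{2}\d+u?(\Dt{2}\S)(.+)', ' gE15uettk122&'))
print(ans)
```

The pattern matches exactly 2 of a word character, then one or more of a digit, then optionally a literal 'u'; then a non-digit, then exactly 2 of a literal 't', then a non-whitespace character (captured); then one or more of any character (captured).
`re.match` only tries the pattern at the start of the string.
Here the pattern fails at index 0, so the call returns None, and `bool(None)` is False.

False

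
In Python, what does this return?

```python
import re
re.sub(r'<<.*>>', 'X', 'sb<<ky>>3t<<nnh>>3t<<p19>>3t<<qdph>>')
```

Matches: at [2:36] → '<<ky>>3t<<nnh>>3t<<p19>>3t<<qdph>>'.
Every occurrence is swapped for 'X'.

'sbX'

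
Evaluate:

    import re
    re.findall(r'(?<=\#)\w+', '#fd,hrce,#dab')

['fd', 'dab']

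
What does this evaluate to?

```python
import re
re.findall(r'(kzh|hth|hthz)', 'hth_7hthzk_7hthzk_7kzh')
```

Branches in `(...|...)` are attempted left-to-right; the first branch that allows the whole pattern to succeed is taken.
Scanning left to right: at [0:3] match 'hth', group 1 = 'hth'; at [5:8] match 'hth', group 1 = 'hth'; at [12:15] match 'hth', group 1 = 'hth'; at [19:22] match 'kzh', group 1 = 'kzh'.
Because there's exactly one group, `findall` drops the full match and keeps group 1 from each hit.

['hth', 'hth', 'hth', 'kzh']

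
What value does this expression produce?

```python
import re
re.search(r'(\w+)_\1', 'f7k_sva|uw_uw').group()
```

A backreference is literal: `\1` must see the identical characters the first group matched.
The match spans [8:13] → 'uw_uw'.

'uw_uw'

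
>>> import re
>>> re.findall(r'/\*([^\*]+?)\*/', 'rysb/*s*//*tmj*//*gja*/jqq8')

Because there's exactly one group, `findall` drops the full match and keeps group 1 from each hit.

['s', 'tmj', 'gja']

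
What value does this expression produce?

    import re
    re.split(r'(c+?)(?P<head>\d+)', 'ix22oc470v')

['ix22o', 'c', '470', 'v']

Pattern: one or more of a literal 'c' (lazy) (captured); then one or more of a digit (captured as 'head').
Matches to split on: at [5:9] → 'c470'.
Because the pattern has a capturing group, `split` also inserts each captured text between the pieces.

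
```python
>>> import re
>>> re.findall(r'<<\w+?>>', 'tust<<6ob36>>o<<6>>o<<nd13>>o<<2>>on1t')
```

Walking the string: at [4:13] → '<<6ob36>>'; at [14:19] → '<<6>>'; at [20:28] → '<<nd13>>'; at [29:34] → '<<2>>'.
`findall` yields the raw match text (4 of them) because the pattern has no groups.

['<<6ob36>>', '<<6>>', '<<nd13>>', '<<2>>']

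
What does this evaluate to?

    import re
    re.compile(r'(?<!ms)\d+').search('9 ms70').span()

(0, 1)

`(?!…)`/`(?<!…)` only lets a position through if the neighbouring text does NOT match; no characters are consumed.
The match spans [0:1] → '9'.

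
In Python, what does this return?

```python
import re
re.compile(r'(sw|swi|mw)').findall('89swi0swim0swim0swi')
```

Alternation tries branches left to right and keeps the first one that lets the overall match succeed at that position.
Walking the string: at [2:4] match 'sw', group 1 = 'sw'; at [6:8] match 'sw', group 1 = 'sw'; at [11:13] match 'sw', group 1 = 'sw'; at [16:18] match 'sw', group 1 = 'sw'.
One capturing group, so `findall` returns just the captured substring from each match — 4 in all.

['sw', 'sw', 'sw', 'sw']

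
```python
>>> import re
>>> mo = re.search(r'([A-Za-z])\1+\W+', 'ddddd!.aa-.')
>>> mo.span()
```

A backreference is literal: `\1` must see the identical characters the first group matched.
`search` walks the string left to right and returns the first match it finds.
The match spans [0:7] → 'ddddd!.'.
Captured: group 1 = 'd'.

(0, 7)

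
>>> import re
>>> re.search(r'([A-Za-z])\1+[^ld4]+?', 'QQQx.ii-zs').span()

After group 1 captures some text, `\1` only succeeds where that same text appears again.
Unlike `match`, `search` isn't anchored — it looks for the pattern anywhere in the string.
The match spans [0:4] → 'QQQx'.
Captured: group 1 = 'Q'.

(0, 4)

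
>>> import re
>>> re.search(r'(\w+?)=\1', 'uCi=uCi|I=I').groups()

`\1` is not a pattern — it's the concrete string captured by group 1, re-applied verbatim.
`search` walks the string left to right and returns the first match it finds.
The match spans [0:7] → 'uCi=uCi'.
Captured: group 1 = 'uCi'.

('uCi',)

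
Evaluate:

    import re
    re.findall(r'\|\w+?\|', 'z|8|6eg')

Scanning left to right: at [1:4] → '|8|'.
With no groups in the pattern, `findall` gives back each whole match — 1 here.

['|8|']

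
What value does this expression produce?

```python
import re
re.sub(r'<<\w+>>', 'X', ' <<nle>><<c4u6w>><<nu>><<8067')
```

Matches: at [1:8] → '<<nle>>'; at [8:17] → '<<c4u6w>>'; at [17:23] → '<<nu>>'.
`sub` substitutes 'X' at each match site.

' XXX<<8067'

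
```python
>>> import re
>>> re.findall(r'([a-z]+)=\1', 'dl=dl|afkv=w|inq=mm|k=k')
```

['dl', 'k']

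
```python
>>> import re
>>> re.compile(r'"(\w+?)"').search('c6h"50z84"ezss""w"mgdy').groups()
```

('50z84',)

`search` walks the string left to right and returns the first match it finds.
The match spans [3:10] → '"50z84"'.
Captured: group 1 = '50z84'.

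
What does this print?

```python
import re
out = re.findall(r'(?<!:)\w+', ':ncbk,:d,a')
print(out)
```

['cbk', 'a']

The negative lookahead/lookbehind blocks any match where the forbidden context is present.
Matches: at [2:5] → 'cbk'; at [9:10] → 'a'.
Since nothing is captured, `findall` lists the 2 matched substrings directly.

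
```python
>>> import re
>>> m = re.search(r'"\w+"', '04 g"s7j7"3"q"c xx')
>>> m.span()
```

(4, 10)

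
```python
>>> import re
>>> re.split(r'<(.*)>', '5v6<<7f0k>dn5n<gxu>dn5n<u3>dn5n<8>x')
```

['5v6', '<7f0k>dn5n<gxu>dn5n<u3>dn5n<8', 'x']

Because the pattern has a capturing group, `split` also inserts each captured text between the pieces.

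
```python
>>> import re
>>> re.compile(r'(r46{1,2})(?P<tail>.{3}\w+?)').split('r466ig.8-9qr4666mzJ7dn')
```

['', 'r466', 'ig.8', '-9q', 'r466', '6mzJ', '7dn']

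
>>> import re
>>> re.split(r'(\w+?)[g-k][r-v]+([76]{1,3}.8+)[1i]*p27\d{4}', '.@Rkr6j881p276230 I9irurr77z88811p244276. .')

['.@', 'R', '6j88', ' I9irurr77z88811p244276. .']

The pattern matches one or more of a word character (lazy) (captured); then a character in [g-k], then one or more of a character in [r-v]; then 1 to 3 of one of [76], then any character, then one or more of a literal '8' (captured); then zero or more of one of [1i], then the literal 'p27', then exactly 4 of a digit.
Matches to split on: at [2:17] → 'Rkr6j881p276230'.
`re.split` interleaves the captured-group text with the surrounding fragments.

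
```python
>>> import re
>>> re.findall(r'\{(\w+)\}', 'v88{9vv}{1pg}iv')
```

Matches: at [3:8] match '{9vv}', group 1 = '9vv'; at [8:13] match '{1pg}', group 1 = '1pg'.
`findall` collects group 1 from each match (2 total).

['9vv', '1pg']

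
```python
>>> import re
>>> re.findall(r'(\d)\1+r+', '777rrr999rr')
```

['7', '9']

A backreference is literal: `\1` must see the identical characters the first group matched.
Scanning left to right: at [0:6] match '777rrr', group 1 = '7'; at [6:11] match '999rr', group 1 = '9'.
With a single group, `findall` returns only what that group captured — 2 items.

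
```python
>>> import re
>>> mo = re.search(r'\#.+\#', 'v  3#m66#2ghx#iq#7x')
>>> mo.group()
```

'#m66#2ghx#iq#'

Unlike `match`, `search` isn't anchored — it looks for the pattern anywhere in the string.
The match spans [4:17] → '#m66#2ghx#iq#'.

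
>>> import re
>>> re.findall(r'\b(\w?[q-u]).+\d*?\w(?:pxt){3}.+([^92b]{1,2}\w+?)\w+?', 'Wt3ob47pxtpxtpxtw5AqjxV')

Pattern: a word boundary (`\b`, zero-width); then optionally a word character, then a character in [q-u] (captured); then one or more of any character, then zero or more of a digit (lazy); then a word character, then the literal 'pxt' repeated 3 times, then one or more of any character; then 1 to 2 of any character except [92b], then one or more of a word character (lazy) (captured); then one or more of a word character (lazy).
Walking the string: at [0:23] match 'Wt3ob47pxtpxtpxtw5AqjxV', groups = ('Wt', 'jx').
`findall` packs the 2 group values into a tuple for every match.

[('Wt', 'jx')]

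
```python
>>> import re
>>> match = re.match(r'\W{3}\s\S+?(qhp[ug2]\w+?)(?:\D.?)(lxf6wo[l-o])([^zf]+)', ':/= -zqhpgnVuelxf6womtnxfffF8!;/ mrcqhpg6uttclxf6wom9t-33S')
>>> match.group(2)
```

'lxf6wom'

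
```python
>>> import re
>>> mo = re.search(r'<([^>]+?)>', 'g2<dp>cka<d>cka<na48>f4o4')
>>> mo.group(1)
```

`search` walks the string left to right and returns the first match it finds.
The match spans [2:6] → '<dp>'.
Captured: group 1 = 'dp'.

'dp'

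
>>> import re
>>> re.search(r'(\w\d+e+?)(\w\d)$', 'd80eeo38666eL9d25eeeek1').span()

Pattern: a word character, then one or more of a digit, then one or more of a literal 'e' (lazy) (captured); then a word character, then a digit (captured); then anchored at the end.
Unlike `match`, `search` isn't anchored — it looks for the pattern anywhere in the string.
The match spans [14:23] → 'd25eeeek1'.
Captured: group 1 = 'd25eeee', group 2 = 'k1'.

(14, 23)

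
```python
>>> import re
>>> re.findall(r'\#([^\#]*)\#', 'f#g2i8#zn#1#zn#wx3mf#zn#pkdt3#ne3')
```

['g2i8', '1', 'wx3mf', 'pkdt3']

Scanning left to right: at [1:7] match '#g2i8#', group 1 = 'g2i8'; at [9:12] match '#1#', group 1 = '1'; at [14:21] match '#wx3mf#', group 1 = 'wx3mf'; at [23:30] match '#pkdt3#', group 1 = 'pkdt3'.
With a single group, `findall` returns only what that group captured — 4 items.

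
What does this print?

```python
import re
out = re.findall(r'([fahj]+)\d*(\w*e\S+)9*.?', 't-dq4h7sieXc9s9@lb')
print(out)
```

Pattern: one or more of one of [fahj] (captured); then zero or more of a digit; then zero or more of a word character, then a literal 'e', then one or more of a non-whitespace character (captured); then zero or more of a literal '9', then optionally any character.
Scanning left to right: at [5:18] match 'h7sieXc9s9@lb', groups = ('h', 'sieXc9s9@lb').
Multiple groups make `findall` return tuples — one 2-tuple for the one match.

[('h', 'sieXc9s9@lb')]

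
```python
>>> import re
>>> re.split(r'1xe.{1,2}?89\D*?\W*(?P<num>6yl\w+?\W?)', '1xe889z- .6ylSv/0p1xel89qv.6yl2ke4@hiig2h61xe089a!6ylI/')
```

The `?` after the quantifier makes it lazy — it takes as little as possible before letting the rest of the pattern try.
Because the pattern has a capturing group, `split` also inserts each captured text between the pieces.

['', '6ylS', 'v/0p', '6yl2', 'ke4@hiig2h6', '6ylI/', '']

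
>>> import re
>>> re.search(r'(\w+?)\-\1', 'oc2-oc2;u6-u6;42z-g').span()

(0, 7)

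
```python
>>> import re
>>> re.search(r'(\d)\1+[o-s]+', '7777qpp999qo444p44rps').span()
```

A backreference is literal: `\1` must see the identical characters the first group matched.
The match spans [0:7] → '7777qpp'.

(0, 7)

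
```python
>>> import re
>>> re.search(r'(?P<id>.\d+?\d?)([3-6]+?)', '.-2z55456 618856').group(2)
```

'4'

The match spans [3:7] → 'z554'.
Captured: group 1 = 'z55', group 2 = '4'.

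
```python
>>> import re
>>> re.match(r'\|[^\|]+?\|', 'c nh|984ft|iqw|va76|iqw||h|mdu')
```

`re.match` won't scan ahead — the pattern has to work from the very first character.
Here the pattern fails at index 0, so the call returns None.

None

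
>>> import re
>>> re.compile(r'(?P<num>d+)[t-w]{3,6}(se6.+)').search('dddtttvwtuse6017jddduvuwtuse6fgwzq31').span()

(17, 36)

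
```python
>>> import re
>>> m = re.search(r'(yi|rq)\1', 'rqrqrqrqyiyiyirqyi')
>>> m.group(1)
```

'rq'

`\1` is not a pattern — it's the concrete string captured by group 1, re-applied verbatim.
`re.search` tries every starting position until one works.
The match spans [0:4] → 'rqrq'.
Captured: group 1 = 'rq'.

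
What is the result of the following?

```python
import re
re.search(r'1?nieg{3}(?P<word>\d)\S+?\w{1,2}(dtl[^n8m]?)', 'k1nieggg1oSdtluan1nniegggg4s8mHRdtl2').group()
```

'1nieggg1oSdtlu'

Pattern: optionally the literal '1', then the literal 'nie', then exactly 3 of the literal 'g'; then a digit (captured as 'word'); then one or more of a non-whitespace character (lazy), then 1 to 2 of a word character; then the literal 'dtl', then optionally any character except [n8m] (captured).
`search` walks the string left to right and returns the first match it finds.
The match spans [1:15] → '1nieggg1oSdtlu'.
Captured: group 1 = '1', group 2 = 'dtlu'.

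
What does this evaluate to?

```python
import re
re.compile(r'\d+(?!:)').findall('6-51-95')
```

['6', '51', '95']

`(?!…)`/`(?<!…)` only lets a position through if the neighbouring text does NOT match; no characters are consumed.
Matches: at [0:1] → '6'; at [2:4] → '51'; at [5:7] → '95'.
With no groups in the pattern, `findall` gives back each whole match — 3 here.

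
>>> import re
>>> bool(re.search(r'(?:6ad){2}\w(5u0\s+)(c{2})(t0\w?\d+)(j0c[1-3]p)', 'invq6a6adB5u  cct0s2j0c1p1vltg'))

This matches the literal '6ad' repeated 2 times, then a word character; then the literal '5u0', then one or more of whitespace (captured); then exactly 2 of a literal 'c' (captured); then the literal 't0', then optionally a word character, then one or more of a digit (captured); then the literal 'j0c', then a character in [1-3], then a literal 'p' (captured).
`search` walks the string left to right and returns the first match it finds.
Here nothing in the string fits, so the call returns None, and `bool(None)` is False.

False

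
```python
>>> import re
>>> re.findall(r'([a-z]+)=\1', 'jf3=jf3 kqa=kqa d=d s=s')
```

['kqa', 'd', 's']

The backreference `\1` re-matches whatever the first group consumed, character for character.
Because there's exactly one group, `findall` drops the full match and keeps group 1 from each hit.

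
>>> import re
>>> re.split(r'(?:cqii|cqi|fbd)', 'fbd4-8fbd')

Each match becomes a cut point; 3 segments remain.

['', '4-8', '']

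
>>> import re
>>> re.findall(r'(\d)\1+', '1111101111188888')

['1', '1', '8']

After group 1 captures some text, `\1` only succeeds where that same text appears again.
Matches: at [0:5] match '11111', group 1 = '1'; at [6:11] match '11111', group 1 = '1'; at [11:16] match '88888', group 1 = '8'.
`findall` collects group 1 from each match (3 total).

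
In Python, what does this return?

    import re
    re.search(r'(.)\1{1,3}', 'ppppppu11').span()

After group 1 captures some text, `\1` only succeeds where that same text appears again.
The match spans [0:4] → 'pppp'.

(0, 4)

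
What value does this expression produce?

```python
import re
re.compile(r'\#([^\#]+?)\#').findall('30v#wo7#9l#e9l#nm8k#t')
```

['wo7', 'e9l']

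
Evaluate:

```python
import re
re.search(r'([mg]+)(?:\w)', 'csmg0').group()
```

'mg0'

The match spans [2:5] → 'mg0'.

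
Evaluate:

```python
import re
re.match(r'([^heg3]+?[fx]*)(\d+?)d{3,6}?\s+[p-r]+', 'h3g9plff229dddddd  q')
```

None

`re.match` only tries the pattern at the start of the string.
Here the pattern fails at index 0, so the call returns None.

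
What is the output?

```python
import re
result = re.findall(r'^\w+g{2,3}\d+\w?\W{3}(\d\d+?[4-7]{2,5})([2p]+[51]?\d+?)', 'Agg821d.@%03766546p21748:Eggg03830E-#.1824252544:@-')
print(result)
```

[('03766546', 'p217')]

A non-greedy quantifier consumes as few characters as it can — just enough that the remainder of the pattern still matches from where it stops; whatever follows it matches normally.
`findall` packs the 2 group values into a tuple for every match.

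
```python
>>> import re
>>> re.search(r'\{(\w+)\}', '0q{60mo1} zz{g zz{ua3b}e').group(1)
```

'60mo1'

Unlike `match`, `search` isn't anchored — it looks for the pattern anywhere in the string.
The match spans [2:9] → '{60mo1}'.
Captured: group 1 = '60mo1'.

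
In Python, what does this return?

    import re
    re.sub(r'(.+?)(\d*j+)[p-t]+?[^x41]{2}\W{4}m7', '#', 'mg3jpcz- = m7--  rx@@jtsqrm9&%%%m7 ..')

'## ..'

Every occurrence is swapped for '#'.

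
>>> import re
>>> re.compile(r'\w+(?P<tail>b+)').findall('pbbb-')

This matches one or more of a word character; then one or more of a literal 'b' (captured as 'tail').
Walking the string: at [0:4] match 'pbbb', group 1 = 'b'.
With a single group, `findall` returns only what that group captured — 1 item.

['b']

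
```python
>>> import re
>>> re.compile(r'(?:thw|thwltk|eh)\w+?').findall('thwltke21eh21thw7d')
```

['thwl', 'eh2', 'thw7']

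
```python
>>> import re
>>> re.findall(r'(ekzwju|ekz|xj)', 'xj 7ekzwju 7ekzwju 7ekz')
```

['xj', 'ekzwju', 'ekzwju', 'ekz']

Alternation isn't longest-match — the leftmost alternative that fits at this position is chosen.
With a single group, `findall` returns only what that group captured — 4 items.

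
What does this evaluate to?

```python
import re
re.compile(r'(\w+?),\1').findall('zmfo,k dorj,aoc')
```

`\1` has to match the exact text group 1 already captured.
With a single group, `findall` returns only what that group captured — 0 items.
Nothing in the string satisfies the pattern, so the list is empty.

[]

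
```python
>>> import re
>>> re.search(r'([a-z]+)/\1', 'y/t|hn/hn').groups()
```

('hn',)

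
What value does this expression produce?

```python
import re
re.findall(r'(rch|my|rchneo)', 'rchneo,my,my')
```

['rch', 'my', 'my']

The regex engine tests alternatives in the order written; an earlier branch that matches wins even if a later one would match more.
One capturing group, so `findall` returns just the captured substring from each match — 3 in all.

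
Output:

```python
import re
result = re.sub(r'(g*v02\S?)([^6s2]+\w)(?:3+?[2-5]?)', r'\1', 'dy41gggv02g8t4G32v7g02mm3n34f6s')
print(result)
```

dy41gggv02gv7g02mm3n34f6s

This matches zero or more of the literal 'g', then the literal 'v02', then optionally a non-whitespace character (captured); then one or more of any character except [6s2], then a word character (captured); then one or more of a literal '3' (lazy), then optionally a character in [2-5] (non-capturing group).
Matches: at [4:17] → 'gggv02g8t4G32'.
The replacement refers to a captured group, so each match is rewritten using its own captured text.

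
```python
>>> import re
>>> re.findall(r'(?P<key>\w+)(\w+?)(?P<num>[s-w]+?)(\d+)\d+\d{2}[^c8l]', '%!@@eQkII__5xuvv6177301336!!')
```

The pattern matches one or more of a word character (captured as 'key'); then one or more of a word character (lazy) (captured); then one or more of a character in [s-w] (lazy) (captured as 'num'); then one or more of a digit (captured); then one or more of a digit, then exactly 2 of a digit, then any character except [c8l].
Multiple groups make `findall` return tuples — one 4-tuple for the one match.

[('eQkII__5xu', 'v', 'v', '6177301')]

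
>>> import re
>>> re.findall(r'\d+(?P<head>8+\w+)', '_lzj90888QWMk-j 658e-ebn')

One capturing group, so `findall` returns just the captured substring from each match — 2 in all.

['8QWMk', '8e']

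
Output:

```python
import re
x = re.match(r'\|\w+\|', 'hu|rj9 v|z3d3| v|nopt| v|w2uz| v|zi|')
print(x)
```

`re.match` won't scan ahead — the pattern has to work from the very first character.
Here the pattern fails at index 0, so the call returns None.

None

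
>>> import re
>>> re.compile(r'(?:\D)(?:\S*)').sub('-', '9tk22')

'9-'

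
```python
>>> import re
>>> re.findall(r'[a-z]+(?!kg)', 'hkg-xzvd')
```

['hkg', 'xzvd']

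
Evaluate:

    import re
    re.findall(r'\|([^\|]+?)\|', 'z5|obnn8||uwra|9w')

['obnn8', 'uwra']

Scanning left to right: at [2:9] match '|obnn8|', group 1 = 'obnn8'; at [9:15] match '|uwra|', group 1 = 'uwra'.
`findall` collects group 1 from each match (2 total).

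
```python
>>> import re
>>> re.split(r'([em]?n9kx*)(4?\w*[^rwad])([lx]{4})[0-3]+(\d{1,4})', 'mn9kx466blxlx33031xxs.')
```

['', 'mn9kx', '466b', 'lxlx', '1', 'xxs.']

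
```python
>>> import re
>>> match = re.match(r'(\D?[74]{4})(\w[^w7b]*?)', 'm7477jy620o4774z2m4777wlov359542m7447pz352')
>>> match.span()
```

Pattern: optionally a non-digit, then exactly 4 of one of [74] (captured); then a word character, then zero or more of any character except [w7b] (lazy) (captured).
Because the quantifier is non-greedy, it stops expanding at the earliest point where the rest of the pattern can succeed.
`re.match` won't scan ahead — the pattern has to work from the very first character.
The match spans [0:6] → 'm7477j'.
Captured: group 1 = 'm7477', group 2 = 'j'.

(0, 6)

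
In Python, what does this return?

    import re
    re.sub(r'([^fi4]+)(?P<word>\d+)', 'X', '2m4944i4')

'Xi4'

Pattern: one or more of any character except [fi4] (captured); then one or more of a digit (captured as 'word').
Matches: at [0:6] → '2m4944'.
Every occurrence is swapped for 'X'.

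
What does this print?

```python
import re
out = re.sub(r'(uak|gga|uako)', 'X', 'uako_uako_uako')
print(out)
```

Alternation tries branches left to right and keeps the first one that lets the overall match succeed at that position.
Each match is replaced by 'X'.

Xo_Xo_Xo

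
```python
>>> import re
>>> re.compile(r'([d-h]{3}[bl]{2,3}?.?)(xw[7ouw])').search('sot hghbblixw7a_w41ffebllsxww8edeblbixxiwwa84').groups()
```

('hghbbli', 'xw7')

The match spans [4:14] → 'hghbblixw7'.
Captured: group 1 = 'hghbbli', group 2 = 'xw7'.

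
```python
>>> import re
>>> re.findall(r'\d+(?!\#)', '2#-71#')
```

`(?!…)`/`(?<!…)` only lets a position through if the neighbouring text does NOT match; no characters are consumed.
Matches: at [3:4] → '7'.
`findall` yields the raw match text (1 of them) because the pattern has no groups.

['7']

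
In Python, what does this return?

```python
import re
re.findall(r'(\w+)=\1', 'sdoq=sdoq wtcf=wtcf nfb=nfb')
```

`\1` has to match the exact text group 1 already captured.
With a single group, `findall` returns only what that group captured — 3 items.

['sdoq', 'wtcf', 'nfb']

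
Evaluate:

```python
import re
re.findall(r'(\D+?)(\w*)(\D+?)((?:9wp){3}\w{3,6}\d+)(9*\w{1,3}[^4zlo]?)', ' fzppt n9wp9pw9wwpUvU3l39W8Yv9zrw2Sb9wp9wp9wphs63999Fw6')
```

[(' fzppt ', 'n9wp9pw9wwpUvU3l39W8Yv9zrw2S', 'b', '9wp9wp9wphs63999', 'Fw6')]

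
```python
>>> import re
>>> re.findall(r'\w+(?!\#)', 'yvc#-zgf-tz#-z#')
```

['yv', 'zgf', 't']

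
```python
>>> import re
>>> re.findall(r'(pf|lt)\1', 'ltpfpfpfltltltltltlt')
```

`\1` is not a pattern — it's the concrete string captured by group 1, re-applied verbatim.
Matches: at [2:6] match 'pfpf', group 1 = 'pf'; at [8:12] match 'ltlt', group 1 = 'lt'; at [12:16] match 'ltlt', group 1 = 'lt'; at [16:20] match 'ltlt', group 1 = 'lt'.
With a single group, `findall` returns only what that group captured — 4 items.

['pf', 'lt', 'lt', 'lt']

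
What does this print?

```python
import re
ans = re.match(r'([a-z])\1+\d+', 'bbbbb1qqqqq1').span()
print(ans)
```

(0, 6)

`re.match` only tries the pattern at the start of the string.
The match spans [0:6] → 'bbbbb1'.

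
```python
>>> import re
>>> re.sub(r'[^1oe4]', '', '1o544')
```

'1o44'

The pattern matches any character except [1oe4].
Matches: at [2:3] → '5'.
Each match is replaced by ''.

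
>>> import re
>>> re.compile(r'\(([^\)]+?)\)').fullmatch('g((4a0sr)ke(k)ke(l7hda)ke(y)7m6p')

None

`re.fullmatch` is like wrapping the pattern in `^…$` (in single-line mode).
Here the string isn't matched end-to-end, so the call returns None.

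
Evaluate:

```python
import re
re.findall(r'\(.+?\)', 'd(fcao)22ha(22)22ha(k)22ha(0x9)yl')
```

['(fcao)', '(22)', '(k)', '(0x9)']

With the lazy modifier that quantifier settles for the fewest repetitions that let the rest of the pattern succeed (the atoms after it are unaffected and can still be greedy).
Walking the string: at [1:7] → '(fcao)'; at [11:15] → '(22)'; at [19:22] → '(k)'; at [26:31] → '(0x9)'.
No capturing groups, so `findall` returns the 4 full match strings.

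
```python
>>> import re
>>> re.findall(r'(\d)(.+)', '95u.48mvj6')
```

The pattern matches a digit (captured); then one or more of any character (captured).
Matches: at [0:10] match '95u.48mvj6', groups = ('9', '5u.48mvj6').
`findall` packs the 2 group values into a tuple for every match.

[('9', '5u.48mvj6')]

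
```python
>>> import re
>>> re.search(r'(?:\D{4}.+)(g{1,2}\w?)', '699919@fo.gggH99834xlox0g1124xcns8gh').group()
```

'@fo.gggH99834xlox0g1124xcns8gh'

This matches exactly 4 of a non-digit, then one or more of any character (non-capturing group); then 1 to 2 of a literal 'g', then optionally a word character (captured).
`re.search` scans for the first position where the pattern succeeds.
The match spans [6:36] → '@fo.gggH99834xlox0g1124xcns8gh'.
Captured: group 1 = 'gh'.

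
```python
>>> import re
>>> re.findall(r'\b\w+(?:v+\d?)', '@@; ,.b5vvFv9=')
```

['b5vvFv9']

This matches a word boundary (`\b`, zero-width); then one or more of a word character; then one or more of the literal 'v', then optionally a digit (non-capturing group).
Scanning left to right: at [6:13] → 'b5vvFv9'.
`findall` yields the raw match text (1 of them) because the pattern has no groups.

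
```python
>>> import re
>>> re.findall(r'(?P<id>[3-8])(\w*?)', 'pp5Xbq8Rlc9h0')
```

With 2 capturing groups, `findall` returns a 2-tuple per match.

[('5', ''), ('8', '')]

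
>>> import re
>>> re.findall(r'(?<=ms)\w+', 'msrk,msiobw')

['rk', 'iobw']

The lookaround is zero-width — it requires the adjacent text to match without consuming it, so the asserted text isn't part of the match.
Matches: at [2:4] → 'rk'; at [7:11] → 'iobw'.
Since nothing is captured, `findall` lists the 2 matched substrings directly.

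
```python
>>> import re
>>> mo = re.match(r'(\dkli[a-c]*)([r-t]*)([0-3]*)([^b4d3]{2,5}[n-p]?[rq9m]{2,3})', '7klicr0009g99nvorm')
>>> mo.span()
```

The pattern matches a digit, then the literal 'kli', then zero or more of a character in [a-c] (captured); then zero or more of a character in [r-t] (captured); then zero or more of a character in [0-3] (captured); then 2 to 5 of any character except [b4d3], then optionally a character in [n-p], then 2 to 3 of one of [rq9m] (captured).
With `match`, the pattern is implicitly anchored at the beginning.
The match spans [0:13] → '7klicr0009g99'.
Captured: group 1 = '7klic', group 2 = 'r', group 3 = '000', group 4 = '9g99'.

(0, 13)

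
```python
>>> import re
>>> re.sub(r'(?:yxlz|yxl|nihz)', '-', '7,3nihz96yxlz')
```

'7,3-96-'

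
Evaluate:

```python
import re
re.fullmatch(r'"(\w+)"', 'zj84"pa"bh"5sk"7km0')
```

None

`re.fullmatch` requires the pattern to consume the entire string.
Here the pattern can't cover the whole string, so the call returns None.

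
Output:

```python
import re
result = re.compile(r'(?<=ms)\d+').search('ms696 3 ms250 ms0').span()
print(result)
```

(2, 5)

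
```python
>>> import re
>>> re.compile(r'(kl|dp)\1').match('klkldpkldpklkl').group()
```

`\1` is not a pattern — it's the concrete string captured by group 1, re-applied verbatim.
`re.match` only tries the pattern at the start of the string.
The match spans [0:4] → 'klkl'.
Captured: group 1 = 'kl'.

'klkl'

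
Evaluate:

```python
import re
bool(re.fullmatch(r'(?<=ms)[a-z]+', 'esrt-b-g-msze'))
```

False

For `fullmatch`, every character of the input must be accounted for by the pattern.
Here the pattern can't cover the whole string, so the call returns None, and `bool(None)` is False.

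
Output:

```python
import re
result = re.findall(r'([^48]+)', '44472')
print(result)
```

['72']

The pattern matches one or more of any character except [48] (captured).
Scanning left to right: at [3:5] match '72', group 1 = '72'.
`findall` collects group 1 from the one match (1 total).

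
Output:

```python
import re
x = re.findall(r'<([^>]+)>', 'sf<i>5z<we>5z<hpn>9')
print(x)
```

['i', 'we', 'hpn']

Matches: at [2:5] match '<i>', group 1 = 'i'; at [7:11] match '<we>', group 1 = 'we'; at [13:18] match '<hpn>', group 1 = 'hpn'.
Because there's exactly one group, `findall` drops the full match and keeps group 1 from each hit.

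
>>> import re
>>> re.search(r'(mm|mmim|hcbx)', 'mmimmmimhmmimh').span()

(0, 2)

`|` is ordered: at each position the engine commits to the first alternative that works.
Unlike `match`, `search` isn't anchored — it looks for the pattern anywhere in the string.
The match spans [0:2] → 'mm'.
Captured: group 1 = 'mm'.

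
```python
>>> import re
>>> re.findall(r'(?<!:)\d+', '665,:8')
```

['665']

A negative assertion filters positions out without eating any characters.
No capturing groups, so `findall` returns the 1 full match string.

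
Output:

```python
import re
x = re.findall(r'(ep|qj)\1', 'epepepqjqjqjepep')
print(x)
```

['ep', 'qj', 'ep']

The backreference `\1` re-matches whatever the first group consumed, character for character.
With a single group, `findall` returns only what that group captured — 3 items.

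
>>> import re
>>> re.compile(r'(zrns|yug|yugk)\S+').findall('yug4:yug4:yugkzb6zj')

['yug']

Matches: at [0:19] match 'yug4:yug4:yugkzb6zj', group 1 = 'yug'.
Because there's exactly one group, `findall` drops the full match and keeps group 1 from the one hit.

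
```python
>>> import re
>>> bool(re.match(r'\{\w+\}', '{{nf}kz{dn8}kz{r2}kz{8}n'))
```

`match` is anchored at position 0; if the pattern doesn't fit there, it returns None.
Here the pattern fails at index 0, so the call returns None, and `bool(None)` is False.

False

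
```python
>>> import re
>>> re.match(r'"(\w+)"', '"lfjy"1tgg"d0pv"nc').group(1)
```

'lfjy'

The match spans [0:6] → '"lfjy"'.
Captured: group 1 = 'lfjy'.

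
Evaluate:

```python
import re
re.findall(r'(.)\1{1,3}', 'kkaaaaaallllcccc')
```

['k', 'a', 'a', 'l', 'c']

A backreference is literal: `\1` must see the identical characters the first group matched.
Scanning left to right: at [0:2] match 'kk', group 1 = 'k'; at [2:6] match 'aaaa', group 1 = 'a'; at [6:8] match 'aa', group 1 = 'a'; at [8:12] match 'llll', group 1 = 'l'; at [12:16] match 'cccc', group 1 = 'c'.
With a single group, `findall` returns only what that group captured — 5 items.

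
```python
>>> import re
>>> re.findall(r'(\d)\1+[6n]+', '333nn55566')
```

After group 1 captures some text, `\1` only succeeds where that same text appears again.
Scanning left to right: at [0:5] match '333nn', group 1 = '3'; at [5:10] match '55566', group 1 = '5'.
With a single group, `findall` returns only what that group captured — 2 items.

['3', '5']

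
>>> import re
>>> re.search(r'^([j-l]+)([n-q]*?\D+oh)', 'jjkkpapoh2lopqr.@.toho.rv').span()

(0, 9)

Pattern: anchored at the start of the string; then one or more of a character in [j-l] (captured); then zero or more of a character in [n-q] (lazy), then one or more of a non-digit, then the literal 'oh' (captured).
`search` walks the string left to right and returns the first match it finds.
The match spans [0:9] → 'jjkkpapoh'.
Captured: group 1 = 'jjkk', group 2 = 'papoh'.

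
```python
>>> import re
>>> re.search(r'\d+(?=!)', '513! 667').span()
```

Because the assertion is zero-width, the text it checks is not consumed and won't appear in the result.
`re.search` scans for the first position where the pattern succeeds.
The match spans [0:3] → '513'.

(0, 3)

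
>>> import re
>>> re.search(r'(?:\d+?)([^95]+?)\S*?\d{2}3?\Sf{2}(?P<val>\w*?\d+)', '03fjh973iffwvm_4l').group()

'03fjh973iffwvm_4'

This matches one or more of a digit (lazy) (non-capturing group); then one or more of any character except [95] (lazy) (captured); then zero or more of a non-whitespace character (lazy), then exactly 2 of a digit; then optionally a literal '3'; then a non-whitespace character, then exactly 2 of a literal 'f'; then zero or more of a word character (lazy), then one or more of a digit (captured as 'val').
The match spans [0:16] → '03fjh973iffwvm_4'.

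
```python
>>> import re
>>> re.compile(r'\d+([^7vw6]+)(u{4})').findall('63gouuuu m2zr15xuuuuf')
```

The pattern matches one or more of a digit; then one or more of any character except [7vw6] (captured); then exactly 4 of a literal 'u' (captured).
Multiple groups make `findall` return tuples — one 2-tuple for the one match.

[('gouuuu m2zr15x', 'uuuu')]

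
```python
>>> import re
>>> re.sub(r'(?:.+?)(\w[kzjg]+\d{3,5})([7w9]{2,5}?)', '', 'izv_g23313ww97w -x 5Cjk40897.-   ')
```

'.-   '

Pattern: one or more of any character (lazy) (non-capturing group); then a word character, then one or more of one of [kzjg], then 3 to 5 of a digit (captured); then 2 to 5 of one of [7w9] (lazy) (captured).
Matches: at [0:12] → 'izv_g23313ww'; at [12:28] → '97w -x 5Cjk40897'.
Each match is replaced by ''.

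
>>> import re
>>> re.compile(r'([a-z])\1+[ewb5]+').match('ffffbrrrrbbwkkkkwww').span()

`\1` is not a pattern — it's the concrete string captured by group 1, re-applied verbatim.
With `match`, the pattern is implicitly anchored at the beginning.
The match spans [0:5] → 'ffffb'.
Captured: group 1 = 'f'.

(0, 5)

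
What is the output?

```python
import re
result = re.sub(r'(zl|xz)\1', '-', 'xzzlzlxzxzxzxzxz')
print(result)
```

`\1` is not a pattern — it's the concrete string captured by group 1, re-applied verbatim.
Matches: at [2:6] → 'zlzl'; at [6:10] → 'xzxz'; at [10:14] → 'xzxz'.
`sub` substitutes '-' at each match site.

xz---xz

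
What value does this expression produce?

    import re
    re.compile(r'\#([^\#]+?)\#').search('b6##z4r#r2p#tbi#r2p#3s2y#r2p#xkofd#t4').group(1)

'z4r'

The match spans [3:8] → '#z4r#'.
Captured: group 1 = 'z4r'.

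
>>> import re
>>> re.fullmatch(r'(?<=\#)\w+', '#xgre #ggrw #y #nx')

None

Lookahead/lookbehind check context without consuming it, so the matched span excludes the asserted characters.
`fullmatch` succeeds only if the pattern covers the string from start to end.
Here the pattern can't cover the whole string, so the call returns None.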